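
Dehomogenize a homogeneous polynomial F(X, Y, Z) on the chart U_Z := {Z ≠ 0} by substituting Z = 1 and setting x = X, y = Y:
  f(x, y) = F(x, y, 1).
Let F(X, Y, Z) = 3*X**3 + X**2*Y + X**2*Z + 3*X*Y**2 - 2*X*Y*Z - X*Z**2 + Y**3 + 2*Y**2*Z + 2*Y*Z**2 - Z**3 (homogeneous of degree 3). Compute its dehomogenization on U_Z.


f(x, y) = 3*x**3 + x**2*y + x**2 + 3*x*y**2 - 2*x*y - x + y**3 + 2*y**2 + 2*y - 1

On U_Z we set Z = 1. Each monomial c·X^i·Y^j·Z^k in F becomes c·x^i·y^j·1^k = c·x^i·y^j.
Substituting Z = 1: F(X, Y, 1) = 3*x**3 + x**2*y + x**2 + 3*x*y**2 - 2*x*y - x + y**3 + 2*y**2 + 2*y - 1.
Note: deg(f) ≤ deg(F) = 3; strict inequality happens when F is divisible by Z (lost terms).


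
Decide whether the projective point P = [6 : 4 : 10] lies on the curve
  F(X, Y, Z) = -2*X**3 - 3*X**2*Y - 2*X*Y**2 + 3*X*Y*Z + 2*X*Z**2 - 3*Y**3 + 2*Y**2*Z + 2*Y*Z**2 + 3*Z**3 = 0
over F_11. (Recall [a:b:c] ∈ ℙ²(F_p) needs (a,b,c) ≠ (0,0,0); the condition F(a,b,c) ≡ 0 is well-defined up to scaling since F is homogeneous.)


F(6,4,10) ≡ 7 (mod 11); P is NOT on the curve.

Evaluate F(6, 4, 10) term-by-term (mod 11).
  -2*X**3 ↦ -2·216·1·1 = -432
  -3*X**2*Y ↦ -3·36·4·1 = -432
  -2*X*Y**2 ↦ -2·6·16·1 = -192
  3*X*Y*Z ↦ 3·6·4·10 = 720
  2*X*Z**2 ↦ 2·6·1·100 = 1200
  -3*Y**3 ↦ -3·1·64·1 = -192
  2*Y**2*Z ↦ 2·1·16·10 = 320
  2*Y*Z**2 ↦ 2·1·4·100 = 800
  3*Z**3 ↦ 3·1·1·1000 = 3000
Sum: F(6, 4, 10) = (-432) + (-432) + (-192) + (720) + (1200) + (-192) + (320) + (800) + (3000) = 4792.
Reducing mod 11: 4792 ≡ 7 (mod 11).
Since F(a, b, c) ≡ 7 ≠ 0 (mod 11), P does NOT lie on the curve.


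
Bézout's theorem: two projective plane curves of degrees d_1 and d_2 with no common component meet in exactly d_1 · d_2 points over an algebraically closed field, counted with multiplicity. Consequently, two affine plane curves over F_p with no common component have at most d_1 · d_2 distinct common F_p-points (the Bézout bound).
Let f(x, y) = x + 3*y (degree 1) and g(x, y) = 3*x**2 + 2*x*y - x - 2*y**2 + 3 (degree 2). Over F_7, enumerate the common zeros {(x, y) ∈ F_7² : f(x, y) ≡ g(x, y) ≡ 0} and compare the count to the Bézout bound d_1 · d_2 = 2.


Common zeros: ∅; count = 0; Bézout bound = 2.

deg(f) = 1, deg(g) = 2, so Bézout bound = 2.
Scan x ∈ F_7. For each x, list the y ∈ F_7 with f(x, y) ≡ 0 and those with g(x, y) ≡ 0 (mod 7); the common zeros in that column are the intersection.
  x = 0: f ≡ 0 at y ∈ {0}; g ≡ 0 at y ∈ ∅; common: ∅.
  x = 1: f ≡ 0 at y ∈ {2}; g ≡ 0 at y ∈ {3, 5}; common: ∅.
  x = 2: f ≡ 0 at y ∈ {4}; g ≡ 0 at y ∈ {3, 6}; common: ∅.
  x = 3: f ≡ 0 at y ∈ {6}; g ≡ 0 at y ∈ {5}; common: ∅.
  x = 4: f ≡ 0 at y ∈ {1}; g ≡ 0 at y ∈ ∅; common: ∅.
  x = 5: f ≡ 0 at y ∈ {3}; g ≡ 0 at y ∈ ∅; common: ∅.
  x = 6: f ≡ 0 at y ∈ {5}; g ≡ 0 at y ∈ {0, 6}; common: ∅.
Collecting: common zeros = ∅, so the count is 0.
Comparison with the Bézout bound: 0 ≤ 2 = deg(f)·deg(g), as expected for curves with no common component (the affine F_7-count falls short of the bound because intersections may lie at infinity, over extension fields, or carry multiplicity).


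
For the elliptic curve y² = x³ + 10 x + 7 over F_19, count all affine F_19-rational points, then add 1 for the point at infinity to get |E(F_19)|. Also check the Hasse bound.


Affine points = {(0, 8), (0, 11), (2, 4), (2, 15), (3, 8), (3, 11), (4, 4), (4, 15), (5, 7), (5, 12), (6, 6), (6, 13), (9, 3), (9, 16), (10, 9), (10, 10), (11, 2), (11, 17), (13, 4), (13, 15), (15, 6), (15, 13), (16, 8), (16, 11), (17, 6), (17, 13)}; affine count = 26; |E(F_19)| = 27.

Discriminant check: Δ ∝ 4a³ + 27b² = 4·10³ + 27·7² = 4·1000 + 27·49 ≡ 3 (mod 19). Nonzero ⇒ E is nonsingular.
For each x ∈ F_19, compute rhs = x³ + 10·x + 7 mod 19, then count y ∈ F_19 with y² ≡ rhs.
  x = 0: rhs = 7, matching y values: 8, 11 (2 points).
  x = 1: rhs = 18, matching y values: none (0 points).
  x = 2: rhs = 16, matching y values: 4, 15 (2 points).
  x = 3: rhs = 7, matching y values: 8, 11 (2 points).
  x = 4: rhs = 16, matching y values: 4, 15 (2 points).
  x = 5: rhs = 11, matching y values: 7, 12 (2 points).
  x = 6: rhs = 17, matching y values: 6, 13 (2 points).
  x = 7: rhs = 2, matching y values: none (0 points).
  x = 8: rhs = 10, matching y values: none (0 points).
  x = 9: rhs = 9, matching y values: 3, 16 (2 points).
  x = 10: rhs = 5, matching y values: 9, 10 (2 points).
  x = 11: rhs = 4, matching y values: 2, 17 (2 points).
  x = 12: rhs = 12, matching y values: none (0 points).
  x = 13: rhs = 16, matching y values: 4, 15 (2 points).
  x = 14: rhs = 3, matching y values: none (0 points).
  x = 15: rhs = 17, matching y values: 6, 13 (2 points).
  x = 16: rhs = 7, matching y values: 8, 11 (2 points).
  x = 17: rhs = 17, matching y values: 6, 13 (2 points).
  x = 18: rhs = 15, matching y values: none (0 points).
Total affine count: 26.
Full point count |E(F_19)| = 26 + 1 = 27.
Hasse bound: |27 − (19+1)| = |7| = 7 ≤ 2√19 ≈ 8.7178 ✓.


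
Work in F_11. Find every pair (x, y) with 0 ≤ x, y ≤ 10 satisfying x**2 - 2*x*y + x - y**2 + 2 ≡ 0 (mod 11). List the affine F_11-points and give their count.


Affine F_11-points: {(1, 3), (1, 6), (2, 8), (2, 10), (3, 7), (3, 9), (4, 0), (4, 3), (6, 0), (6, 10), (10, 6), (10, 7)}; count = 12.

For each of the 121 pairs (x, y) ∈ F_11², evaluate f(x, y) mod 11. Record the zeros.
  x = 0: [0↦2, 1↦1, 2↦9, 3↦4, 4↦8, 5↦10, 6↦10, 7↦8, 8↦4, 9↦9, 10↦1]  zeros at y ∈ ∅
  x = 1: [0↦4, 1↦1, 2↦7, 3↦0, 4↦2, 5↦2, 6↦0, 7↦7, 8↦1, 9↦4, 10↦5]  zeros at y ∈ {3, 6}
  x = 2: [0↦8, 1↦3, 2↦7, 3↦9, 4↦9, 5↦7, 6↦3, 7↦8, 8↦0, 9↦1, 10↦0]  zeros at y ∈ {8, 10}
  x = 3: [0↦3, 1↦7, 2↦9, 3↦9, 4↦7, 5↦3, 6↦8, 7↦0, 8↦1, 9↦0, 10↦8]  zeros at y ∈ {7, 9}
  x = 4: [0↦0, 1↦2, 2↦2, 3↦0, 4↦7, 5↦1, 6↦4, 7↦5, 8↦4, 9↦1, 10↦7]  zeros at y ∈ {0, 3}
  x = 5: [0↦10, 1↦10, 2↦8, 3↦4, 4↦9, 5↦1, 6↦2, 7↦1, 8↦9, 9↦4, 10↦8]  zeros at y ∈ ∅
  x = 6: [0↦0, 1↦9, 2↦5, 3↦10, 4↦2, 5↦3, 6↦2, 7↦10, 8↦5, 9↦9, 10↦0]  zeros at y ∈ {0, 10}
  x = 7: [0↦3, 1↦10, 2↦4, 3↦7, 4↦8, 5↦7, 6↦4, 7↦10, 8↦3, 9↦5, 10↦5]  zeros at y ∈ ∅
  x = 8: [0↦8, 1↦2, 2↦5, 3↦6, 4↦5, 5↦2, 6↦8, 7↦1, 8↦3, 9↦3, 10↦1]  zeros at y ∈ ∅
  x = 9: [0↦4, 1↦7, 2↦8, 3↦7, 4↦4, 5↦10, 6↦3, 7↦5, 8↦5, 9↦3, 10↦10]  zeros at y ∈ ∅
  x = 10: [0↦2, 1↦3, 2↦2, 3↦10, 4↦5, 5↦9, 6↦0, 7↦0, 8↦9, 9↦5, 10↦10]  zeros at y ∈ {6, 7}
Collecting zeros: affine points = {(1, 3), (1, 6), (2, 8), (2, 10), (3, 7), (3, 9), (4, 0), (4, 3), (6, 0), (6, 10), (10, 6), (10, 7)}.
Total count |C(F_11)_aff| = 12.


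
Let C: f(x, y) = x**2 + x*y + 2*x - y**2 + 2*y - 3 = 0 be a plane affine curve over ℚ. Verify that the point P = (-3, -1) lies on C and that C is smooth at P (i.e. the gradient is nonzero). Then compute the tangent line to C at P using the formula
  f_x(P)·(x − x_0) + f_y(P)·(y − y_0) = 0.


Tangent line at P: -5*x + y - 14 = 0.

Step 1: f(-3, -1) = 0, so P lies on C.
Step 2: partial derivatives
  f_x(x, y) = 2*x + y + 2, f_y(x, y) = x - 2*y + 2.
  f_x(P) = -5, f_y(P) = 1 (gradient nonzero, so P is smooth).
Step 3: tangent line at P: -5·(x − -3) + 1·(y − -1) = 0.
Expanding: -5*x + y - 14 = 0.


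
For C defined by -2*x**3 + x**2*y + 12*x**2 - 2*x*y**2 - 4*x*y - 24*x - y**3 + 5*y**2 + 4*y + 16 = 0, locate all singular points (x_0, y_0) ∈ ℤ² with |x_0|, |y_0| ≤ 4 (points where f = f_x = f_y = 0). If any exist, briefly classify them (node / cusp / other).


Singular points: {(2, 0)}; classification: cusp.

Compute partial derivatives:
  f_x = -6*x**2 + 2*x*y + 24*x - 2*y**2 - 4*y - 24.
  f_y = x**2 - 4*x*y - 4*x - 3*y**2 + 10*y + 4.
Scan x_0 ∈ {−4, ..., 4}. For each x_0, f_y(x_0, y) is a polynomial in y; find its integer roots y ∈ {−4, ..., 4}, then test f_x and f at those candidates.
  x = -4: f_y(-4, y) = -3*y**2 + 26*y + 36; no integer root y with |y| ≤ 4.
  x = -3: f_y(-3, y) = -3*y**2 + 22*y + 25; vanishes at y ∈ {-1}. (-3, -1): f_x = -142 ≠ 0.
  x = -2: f_y(-2, y) = -3*y**2 + 18*y + 16; no integer root y with |y| ≤ 4.
  x = -1: f_y(-1, y) = -3*y**2 + 14*y + 9; no integer root y with |y| ≤ 4.
  x = 0: f_y(0, y) = -3*y**2 + 10*y + 4; no integer root y with |y| ≤ 4.
  x = 1: f_y(1, y) = -3*y**2 + 6*y + 1; no integer root y with |y| ≤ 4.
  x = 2: f_y(2, y) = -3*y**2 + 2*y; vanishes at y ∈ {0}. (2, 0): f_x = 0, f = 0 — SINGULAR.
  x = 3: f_y(3, y) = -3*y**2 - 2*y + 1; vanishes at y ∈ {-1}. (3, -1): f_x = -10 ≠ 0.
  x = 4: f_y(4, y) = -3*y**2 - 6*y + 4; no integer root y with |y| ≤ 4.
Only singular point on the grid: (2, 0).
Classify: substitute x = 2 + u, y = 0 + v and expand: f = -2*u**3 + u**2*v - 2*u*v**2 - v**3 + v**2.
No constant or linear terms (consistent with a singular point). Quadratic part: v**2. Cubic part: -2*u**3 + u**2*v - 2*u*v**2 - v**3.
The quadratic part v**2 is a perfect square, so there is a single (double) tangent line v = 0, i.e. y = 0. Restricting the cubic part to that line (v = 0) leaves -2*u**3 ≠ 0, so f is not divisible by v and the branch is v² ≈ 2*u**3 to lowest order — this is a cusp.
Classification: cusp.


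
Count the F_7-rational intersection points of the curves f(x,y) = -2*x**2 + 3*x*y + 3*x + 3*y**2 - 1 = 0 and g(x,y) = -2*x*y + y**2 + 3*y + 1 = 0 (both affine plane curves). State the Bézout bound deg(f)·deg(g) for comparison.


Common zeros: {(2, 3)}; count = 1; Bézout bound = 4.

deg(f) = 2, deg(g) = 2, so Bézout bound = 4.
Scan x ∈ F_7. For each x, list the y ∈ F_7 with f(x, y) ≡ 0 and those with g(x, y) ≡ 0 (mod 7); the common zeros in that column are the intersection.
  x = 0: f ≡ 0 at y ∈ ∅; g ≡ 0 at y ∈ ∅; common: ∅.
  x = 1: f ≡ 0 at y ∈ {0, 6}; g ≡ 0 at y ∈ {2, 4}; common: ∅.
  x = 2: f ≡ 0 at y ∈ {2, 3}; g ≡ 0 at y ∈ {3, 5}; common: {3}.
  x = 3: f ≡ 0 at y ∈ ∅; g ≡ 0 at y ∈ ∅; common: ∅.
  x = 4: f ≡ 0 at y ∈ {0, 3}; g ≡ 0 at y ∈ {6}; common: ∅.
  x = 5: f ≡ 0 at y ∈ ∅; g ≡ 0 at y ∈ ∅; common: ∅.
  x = 6: f ≡ 0 at y ∈ {2, 6}; g ≡ 0 at y ∈ {1}; common: ∅.
Collecting: common zeros = {(2, 3)}, so the count is 1.
Comparison with the Bézout bound: 1 ≤ 4 = deg(f)·deg(g), as expected for curves with no common component (the affine F_7-count falls short of the bound because intersections may lie at infinity, over extension fields, or carry multiplicity).


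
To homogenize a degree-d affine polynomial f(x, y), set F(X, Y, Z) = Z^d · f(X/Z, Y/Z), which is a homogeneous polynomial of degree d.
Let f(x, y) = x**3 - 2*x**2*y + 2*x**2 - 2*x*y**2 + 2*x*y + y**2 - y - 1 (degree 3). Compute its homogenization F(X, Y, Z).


F(X, Y, Z) = X**3 - 2*X**2*Y + 2*X**2*Z - 2*X*Y**2 + 2*X*Y*Z + Y**2*Z - Y*Z**2 - Z**3

deg(f) = 3.
Substitute x = X/Z, y = Y/Z into f, then multiply by Z^3.
  monomial 1·x^3·y^0 ↦ 1·X^3·Y^0·Z^0.
  monomial -2·x^2·y^1 ↦ -2·X^2·Y^1·Z^0.
  monomial 2·x^2·y^0 ↦ 2·X^2·Y^0·Z^1.
  monomial -2·x^1·y^2 ↦ -2·X^1·Y^2·Z^0.
  monomial 2·x^1·y^1 ↦ 2·X^1·Y^1·Z^1.
  monomial 1·x^0·y^2 ↦ 1·X^0·Y^2·Z^1.
  monomial -1·x^0·y^1 ↦ -1·X^0·Y^1·Z^2.
  monomial -1·x^0·y^0 ↦ -1·X^0·Y^0·Z^3.
Collecting: F(X, Y, Z) = X**3 - 2*X**2*Y + 2*X**2*Z - 2*X*Y**2 + 2*X*Y*Z + Y**2*Z - Y*Z**2 - Z**3.


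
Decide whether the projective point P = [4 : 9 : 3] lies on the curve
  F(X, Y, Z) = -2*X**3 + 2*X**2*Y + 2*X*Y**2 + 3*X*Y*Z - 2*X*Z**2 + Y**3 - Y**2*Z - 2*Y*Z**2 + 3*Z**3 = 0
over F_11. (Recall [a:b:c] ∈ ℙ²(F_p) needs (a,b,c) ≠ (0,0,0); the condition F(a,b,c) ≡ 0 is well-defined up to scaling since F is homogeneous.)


F(4,9,3) ≡ 2 (mod 11); P is NOT on the curve.

Evaluate F(4, 9, 3) term-by-term (mod 11).
  -2*X**3 ↦ -2·64·1·1 = -128
  2*X**2*Y ↦ 2·16·9·1 = 288
  2*X*Y**2 ↦ 2·4·81·1 = 648
  3*X*Y*Z ↦ 3·4·9·3 = 324
  -2*X*Z**2 ↦ -2·4·1·9 = -72
  Y**3 ↦ 1·1·729·1 = 729
  -Y**2*Z ↦ -1·1·81·3 = -243
  -2*Y*Z**2 ↦ -2·1·9·9 = -162
  3*Z**3 ↦ 3·1·1·27 = 81
Sum: F(4, 9, 3) = (-128) + (288) + (648) + (324) + (-72) + (729) + (-243) + (-162) + (81) = 1465.
Reducing mod 11: 1465 ≡ 2 (mod 11).
Since F(a, b, c) ≡ 2 ≠ 0 (mod 11), P does NOT lie on the curve.


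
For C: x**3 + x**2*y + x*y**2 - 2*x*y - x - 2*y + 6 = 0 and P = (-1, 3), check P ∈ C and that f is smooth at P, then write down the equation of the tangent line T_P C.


Tangent line at P: -x - 5*y + 14 = 0.

Step 1: f(-1, 3) = 0, so P lies on C.
Step 2: partial derivatives
  f_x(x, y) = 3*x**2 + 2*x*y + y**2 - 2*y - 1, f_y(x, y) = x**2 + 2*x*y - 2*x - 2.
  f_x(P) = -1, f_y(P) = -5 (gradient nonzero, so P is smooth).
Step 3: tangent line at P: -1·(x − -1) + -5·(y − 3) = 0.
Expanding: -x - 5*y + 14 = 0.


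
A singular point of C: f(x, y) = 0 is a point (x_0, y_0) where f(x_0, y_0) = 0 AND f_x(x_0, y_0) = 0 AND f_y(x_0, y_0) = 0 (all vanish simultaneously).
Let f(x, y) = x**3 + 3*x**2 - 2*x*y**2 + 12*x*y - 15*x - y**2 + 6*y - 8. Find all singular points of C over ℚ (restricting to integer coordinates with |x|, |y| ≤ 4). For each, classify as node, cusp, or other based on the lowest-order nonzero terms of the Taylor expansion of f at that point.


Singular points: {(-1, 3)}; classification: cusp.

Compute partial derivatives:
  f_x = 3*x**2 + 6*x - 2*y**2 + 12*y - 15.
  f_y = -4*x*y + 12*x - 2*y + 6.
Scan x_0 ∈ {−4, ..., 4}. For each x_0, f_y(x_0, y) is a polynomial in y; find its integer roots y ∈ {−4, ..., 4}, then test f_x and f at those candidates.
  x = -4: f_y(-4, y) = 14*y - 42; vanishes at y ∈ {3}. (-4, 3): f_x = 27 ≠ 0.
  x = -3: f_y(-3, y) = 10*y - 30; vanishes at y ∈ {3}. (-3, 3): f_x = 12 ≠ 0.
  x = -2: f_y(-2, y) = 6*y - 18; vanishes at y ∈ {3}. (-2, 3): f_x = 3 ≠ 0.
  x = -1: f_y(-1, y) = 2*y - 6; vanishes at y ∈ {3}. (-1, 3): f_x = 0, f = 0 — SINGULAR.
  x = 0: f_y(0, y) = 6 - 2*y; vanishes at y ∈ {3}. (0, 3): f_x = 3 ≠ 0.
  x = 1: f_y(1, y) = 18 - 6*y; vanishes at y ∈ {3}. (1, 3): f_x = 12 ≠ 0.
  x = 2: f_y(2, y) = 30 - 10*y; vanishes at y ∈ {3}. (2, 3): f_x = 27 ≠ 0.
  x = 3: f_y(3, y) = 42 - 14*y; vanishes at y ∈ {3}. (3, 3): f_x = 48 ≠ 0.
  x = 4: f_y(4, y) = 54 - 18*y; vanishes at y ∈ {3}. (4, 3): f_x = 75 ≠ 0.
Only singular point on the grid: (-1, 3).
Classify: substitute x = -1 + u, y = 3 + v and expand: f = u**3 - 2*u*v**2 + v**2.
No constant or linear terms (consistent with a singular point). Quadratic part: v**2. Cubic part: u**3 - 2*u*v**2.
The quadratic part v**2 is a perfect square, so there is a single (double) tangent line v = 0, i.e. y = 3. Restricting the cubic part to that line (v = 0) leaves u**3 ≠ 0, so f is not divisible by v and the branch is v² ≈ -u**3 to lowest order — this is a cusp.
Classification: cusp.


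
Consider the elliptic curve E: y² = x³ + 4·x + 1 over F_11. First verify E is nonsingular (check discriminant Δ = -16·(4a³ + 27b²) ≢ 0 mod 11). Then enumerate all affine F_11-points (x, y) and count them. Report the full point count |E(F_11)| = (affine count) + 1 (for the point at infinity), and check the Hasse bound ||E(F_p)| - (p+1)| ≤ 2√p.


Affine points = {(0, 1), (0, 10), (4, 2), (4, 9), (5, 5), (5, 6), (7, 3), (7, 8)}; affine count = 8; |E(F_11)| = 9.

Discriminant check: Δ ∝ 4a³ + 27b² = 4·4³ + 27·1² = 4·64 + 27·1 ≡ 8 (mod 11). Nonzero ⇒ E is nonsingular.
For each x ∈ F_11, compute rhs = x³ + 4·x + 1 mod 11, then count y ∈ F_11 with y² ≡ rhs.
  x = 0: rhs = 1, matching y values: 1, 10 (2 points).
  x = 1: rhs = 6, matching y values: none (0 points).
  x = 2: rhs = 6, matching y values: none (0 points).
  x = 3: rhs = 7, matching y values: none (0 points).
  x = 4: rhs = 4, matching y values: 2, 9 (2 points).
  x = 5: rhs = 3, matching y values: 5, 6 (2 points).
  x = 6: rhs = 10, matching y values: none (0 points).
  x = 7: rhs = 9, matching y values: 3, 8 (2 points).
  x = 8: rhs = 6, matching y values: none (0 points).
  x = 9: rhs = 7, matching y values: none (0 points).
  x = 10: rhs = 7, matching y values: none (0 points).
Total affine count: 8.
Full point count |E(F_11)| = 8 + 1 = 9.
Hasse bound: |9 − (11+1)| = |-3| = 3 ≤ 2√11 ≈ 6.6332 ✓.


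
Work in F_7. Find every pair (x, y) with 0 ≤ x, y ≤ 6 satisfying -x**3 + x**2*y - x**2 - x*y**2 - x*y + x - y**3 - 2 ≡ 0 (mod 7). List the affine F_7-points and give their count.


Affine F_7-points: {(3, 0), (4, 3), (5, 0), (5, 1)}; count = 4.

For each of the 49 pairs (x, y) ∈ F_7², evaluate f(x, y) mod 7. Record the zeros.
  x = 0: [0↦5, 1↦4, 2↦4, 3↦6, 4↦4, 5↦6, 6↦6]  zeros at y ∈ ∅
  x = 1: [0↦4, 1↦2, 2↦6, 3↦3, 4↦1, 5↦1, 6↦4]  zeros at y ∈ ∅
  x = 2: [0↦2, 1↦1, 2↦4, 3↦5, 4↦5, 5↦5, 6↦6]  zeros at y ∈ ∅
  x = 3: [0↦0, 1↦2, 2↦6, 3↦6, 4↦3, 5↦5, 6↦6]  zeros at y ∈ {0}
  x = 4: [0↦6, 1↦6, 2↦6, 3↦0, 4↦3, 5↦2, 6↦5]  zeros at y ∈ {3}
  x = 5: [0↦0, 1↦0, 2↦5, 3↦2, 4↦6, 5↦4, 6↦4]  zeros at y ∈ {0, 1}
  x = 6: [0↦4, 1↦6, 2↦4, 3↦6, 4↦6, 5↦5, 6↦4]  zeros at y ∈ ∅
Collecting zeros: affine points = {(3, 0), (4, 3), (5, 0), (5, 1)}.
Total count |C(F_7)_aff| = 4.


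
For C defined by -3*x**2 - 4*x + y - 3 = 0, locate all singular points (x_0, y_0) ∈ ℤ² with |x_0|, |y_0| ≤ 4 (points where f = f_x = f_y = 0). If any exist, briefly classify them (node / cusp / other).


No singular points in the scanned grid; C is smooth there.

Compute partial derivatives:
  f_x = -6*x - 4.
  f_y = 1.
f_y = 1 is a nonzero constant, so f_y never vanishes: no point (x, y) can satisfy f = f_x = f_y = 0. In particular no (x, y) ∈ {−4, ..., 4}² is singular; the curve is smooth.


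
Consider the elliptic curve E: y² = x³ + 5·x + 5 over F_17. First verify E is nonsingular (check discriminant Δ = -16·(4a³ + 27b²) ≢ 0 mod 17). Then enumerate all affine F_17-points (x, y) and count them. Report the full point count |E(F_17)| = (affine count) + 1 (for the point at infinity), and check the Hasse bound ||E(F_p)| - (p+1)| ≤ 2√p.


Affine points = {(3, 8), (3, 9), (4, 2), (4, 15), (5, 6), (5, 11), (6, 8), (6, 9), (7, 3), (7, 14), (8, 8), (8, 9), (10, 1), (10, 16), (12, 5), (12, 12), (15, 2), (15, 15), (16, 4), (16, 13)}; affine count = 20; |E(F_17)| = 21.

Discriminant check: Δ ∝ 4a³ + 27b² = 4·5³ + 27·5² = 4·125 + 27·25 ≡ 2 (mod 17). Nonzero ⇒ E is nonsingular.
For each x ∈ F_17, compute rhs = x³ + 5·x + 5 mod 17, then count y ∈ F_17 with y² ≡ rhs.
  x = 0: rhs = 5, matching y values: none (0 points).
  x = 1: rhs = 11, matching y values: none (0 points).
  x = 2: rhs = 6, matching y values: none (0 points).
  x = 3: rhs = 13, matching y values: 8, 9 (2 points).
  x = 4: rhs = 4, matching y values: 2, 15 (2 points).
  x = 5: rhs = 2, matching y values: 6, 11 (2 points).
  x = 6: rhs = 13, matching y values: 8, 9 (2 points).
  x = 7: rhs = 9, matching y values: 3, 14 (2 points).
  x = 8: rhs = 13, matching y values: 8, 9 (2 points).
  x = 9: rhs = 14, matching y values: none (0 points).
  x = 10: rhs = 1, matching y values: 1, 16 (2 points).
  x = 11: rhs = 14, matching y values: none (0 points).
  x = 12: rhs = 8, matching y values: 5, 12 (2 points).
  x = 13: rhs = 6, matching y values: none (0 points).
  x = 14: rhs = 14, matching y values: none (0 points).
  x = 15: rhs = 4, matching y values: 2, 15 (2 points).
  x = 16: rhs = 16, matching y values: 4, 13 (2 points).
Total affine count: 20.
Full point count |E(F_17)| = 20 + 1 = 21.
Hasse bound: |21 − (17+1)| = |3| = 3 ≤ 2√17 ≈ 8.2462 ✓.


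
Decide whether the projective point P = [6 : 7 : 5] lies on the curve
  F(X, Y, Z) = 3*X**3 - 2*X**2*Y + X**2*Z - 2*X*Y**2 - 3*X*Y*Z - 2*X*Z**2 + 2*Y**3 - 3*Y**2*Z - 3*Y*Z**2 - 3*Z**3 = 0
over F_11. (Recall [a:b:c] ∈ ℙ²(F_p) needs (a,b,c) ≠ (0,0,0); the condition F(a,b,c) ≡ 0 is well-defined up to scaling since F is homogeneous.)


F(6,7,5) ≡ 2 (mod 11); P is NOT on the curve.

Evaluate F(6, 7, 5) term-by-term (mod 11).
  3*X**3 ↦ 3·216·1·1 = 648
  -2*X**2*Y ↦ -2·36·7·1 = -504
  X**2*Z ↦ 1·36·1·5 = 180
  -2*X*Y**2 ↦ -2·6·49·1 = -588
  -3*X*Y*Z ↦ -3·6·7·5 = -630
  -2*X*Z**2 ↦ -2·6·1·25 = -300
  2*Y**3 ↦ 2·1·343·1 = 686
  -3*Y**2*Z ↦ -3·1·49·5 = -735
  -3*Y*Z**2 ↦ -3·1·7·25 = -525
  -3*Z**3 ↦ -3·1·1·125 = -375
Sum: F(6, 7, 5) = (648) + (-504) + (180) + (-588) + (-630) + (-300) + (686) + (-735) + (-525) + (-375) = -2143.
Reducing mod 11: -2143 ≡ 2 (mod 11).
Since F(a, b, c) ≡ 2 ≠ 0 (mod 11), P does NOT lie on the curve.


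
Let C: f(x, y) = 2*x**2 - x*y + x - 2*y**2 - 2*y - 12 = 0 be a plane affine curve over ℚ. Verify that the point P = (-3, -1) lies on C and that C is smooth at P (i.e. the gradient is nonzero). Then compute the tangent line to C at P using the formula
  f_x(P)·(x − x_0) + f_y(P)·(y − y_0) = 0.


Tangent line at P: -10*x + 5*y - 25 = 0.

Step 1: f(-3, -1) = 0, so P lies on C.
Step 2: partial derivatives
  f_x(x, y) = 4*x - y + 1, f_y(x, y) = -x - 4*y - 2.
  f_x(P) = -10, f_y(P) = 5 (gradient nonzero, so P is smooth).
Step 3: tangent line at P: -10·(x − -3) + 5·(y − -1) = 0.
Expanding: -10*x + 5*y - 25 = 0.


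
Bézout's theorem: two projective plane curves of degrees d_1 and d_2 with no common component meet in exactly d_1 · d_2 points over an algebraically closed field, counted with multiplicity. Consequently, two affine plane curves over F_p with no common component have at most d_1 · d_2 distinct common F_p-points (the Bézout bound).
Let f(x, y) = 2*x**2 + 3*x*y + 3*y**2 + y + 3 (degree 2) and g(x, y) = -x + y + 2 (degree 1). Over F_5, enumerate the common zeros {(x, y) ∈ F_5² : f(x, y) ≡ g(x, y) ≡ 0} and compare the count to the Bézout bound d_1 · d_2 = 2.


Common zeros: ∅; count = 0; Bézout bound = 2.

deg(f) = 2, deg(g) = 1, so Bézout bound = 2.
Scan x ∈ F_5. For each x, list the y ∈ F_5 with f(x, y) ≡ 0 and those with g(x, y) ≡ 0 (mod 5); the common zeros in that column are the intersection.
  x = 0: f ≡ 0 at y ∈ {4}; g ≡ 0 at y ∈ {3}; common: ∅.
  x = 1: f ≡ 0 at y ∈ {0, 2}; g ≡ 0 at y ∈ {4}; common: ∅.
  x = 2: f ≡ 0 at y ∈ ∅; g ≡ 0 at y ∈ {0}; common: ∅.
  x = 3: f ≡ 0 at y ∈ ∅; g ≡ 0 at y ∈ {1}; common: ∅.
  x = 4: f ≡ 0 at y ∈ {0, 4}; g ≡ 0 at y ∈ {2}; common: ∅.
Collecting: common zeros = ∅, so the count is 0.
Comparison with the Bézout bound: 0 ≤ 2 = deg(f)·deg(g), as expected for curves with no common component (the affine F_5-count falls short of the bound because intersections may lie at infinity, over extension fields, or carry multiplicity).


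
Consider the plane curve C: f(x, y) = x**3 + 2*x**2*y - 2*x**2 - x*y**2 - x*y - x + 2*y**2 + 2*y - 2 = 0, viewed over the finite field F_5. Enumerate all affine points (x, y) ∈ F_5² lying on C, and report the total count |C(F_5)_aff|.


Affine F_5-points: {(0, 2), (1, 1), (2, 3), (3, 1)}; count = 4.

For each of the 25 pairs (x, y) ∈ F_5², evaluate f(x, y) mod 5. Record the zeros.
  x = 0: [0↦3, 1↦2, 2↦0, 3↦2, 4↦3]  zeros at y ∈ {2}
  x = 1: [0↦1, 1↦0, 2↦1, 3↦4, 4↦4]  zeros at y ∈ {1}
  x = 2: [0↦1, 1↦4, 2↦2, 3↦0, 4↦3]  zeros at y ∈ {3}
  x = 3: [0↦4, 1↦0, 2↦4, 3↦1, 4↦1]  zeros at y ∈ {1}
  x = 4: [0↦1, 1↦4, 2↦3, 3↦3, 4↦4]  zeros at y ∈ ∅
Collecting zeros: affine points = {(0, 2), (1, 1), (2, 3), (3, 1)}.
Total count |C(F_5)_aff| = 4.


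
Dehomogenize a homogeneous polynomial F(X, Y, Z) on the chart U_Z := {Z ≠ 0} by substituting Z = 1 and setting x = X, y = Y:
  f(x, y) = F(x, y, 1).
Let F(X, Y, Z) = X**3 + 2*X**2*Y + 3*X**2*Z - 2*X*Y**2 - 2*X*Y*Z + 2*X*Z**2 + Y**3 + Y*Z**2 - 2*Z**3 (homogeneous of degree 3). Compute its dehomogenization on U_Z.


f(x, y) = x**3 + 2*x**2*y + 3*x**2 - 2*x*y**2 - 2*x*y + 2*x + y**3 + y - 2

On U_Z we set Z = 1. Each monomial c·X^i·Y^j·Z^k in F becomes c·x^i·y^j·1^k = c·x^i·y^j.
Substituting Z = 1: F(X, Y, 1) = x**3 + 2*x**2*y + 3*x**2 - 2*x*y**2 - 2*x*y + 2*x + y**3 + y - 2.
Note: deg(f) ≤ deg(F) = 3; strict inequality happens when F is divisible by Z (lost terms).


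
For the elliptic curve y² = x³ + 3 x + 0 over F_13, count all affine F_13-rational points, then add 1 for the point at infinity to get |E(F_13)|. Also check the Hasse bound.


Affine points = {(0, 0), (1, 2), (1, 11), (2, 1), (2, 12), (3, 6), (3, 7), (5, 6), (5, 7), (6, 0), (7, 0), (8, 4), (8, 9), (10, 4), (10, 9), (11, 5), (11, 8), (12, 3), (12, 10)}; affine count = 19; |E(F_13)| = 20.

Discriminant check: Δ ∝ 4a³ + 27b² = 4·3³ + 27·0² = 4·27 + 27·0 ≡ 4 (mod 13). Nonzero ⇒ E is nonsingular.
For each x ∈ F_13, compute rhs = x³ + 3·x + 0 mod 13, then count y ∈ F_13 with y² ≡ rhs.
  x = 0: rhs = 0, matching y values: 0 (1 points).
  x = 1: rhs = 4, matching y values: 2, 11 (2 points).
  x = 2: rhs = 1, matching y values: 1, 12 (2 points).
  x = 3: rhs = 10, matching y values: 6, 7 (2 points).
  x = 4: rhs = 11, matching y values: none (0 points).
  x = 5: rhs = 10, matching y values: 6, 7 (2 points).
  x = 6: rhs = 0, matching y values: 0 (1 points).
  x = 7: rhs = 0, matching y values: 0 (1 points).
  x = 8: rhs = 3, matching y values: 4, 9 (2 points).
  x = 9: rhs = 2, matching y values: none (0 points).
  x = 10: rhs = 3, matching y values: 4, 9 (2 points).
  x = 11: rhs = 12, matching y values: 5, 8 (2 points).
  x = 12: rhs = 9, matching y values: 3, 10 (2 points).
Total affine count: 19.
Full point count |E(F_13)| = 19 + 1 = 20.
Hasse bound: |20 − (13+1)| = |6| = 6 ≤ 2√13 ≈ 7.2111 ✓.


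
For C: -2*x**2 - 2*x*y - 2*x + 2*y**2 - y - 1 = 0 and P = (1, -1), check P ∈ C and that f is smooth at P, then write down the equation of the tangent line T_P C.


Tangent line at P: -4*x - 7*y - 3 = 0.

Step 1: f(1, -1) = 0, so P lies on C.
Step 2: partial derivatives
  f_x(x, y) = -4*x - 2*y - 2, f_y(x, y) = -2*x + 4*y - 1.
  f_x(P) = -4, f_y(P) = -7 (gradient nonzero, so P is smooth).
Step 3: tangent line at P: -4·(x − 1) + -7·(y − -1) = 0.
Expanding: -4*x - 7*y - 3 = 0.


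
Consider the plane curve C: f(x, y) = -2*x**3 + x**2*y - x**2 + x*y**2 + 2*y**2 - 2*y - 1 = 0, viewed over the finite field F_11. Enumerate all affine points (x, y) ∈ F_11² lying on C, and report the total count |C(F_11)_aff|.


Affine F_11-points: {(0, 3), (0, 9), (1, 5), (1, 10), (3, 4), (3, 10), (6, 5), (6, 10), (8, 0), (8, 7), (9, 0), (10, 0), (10, 1)}; count = 13.

For each of the 121 pairs (x, y) ∈ F_11², evaluate f(x, y) mod 11. Record the zeros.
  x = 0: [0↦10, 1↦10, 2↦3, 3↦0, 4↦1, 5↦6, 6↦4, 7↦6, 8↦1, 9↦0, 10↦3]  zeros at y ∈ {3, 9}
  x = 1: [0↦7, 1↦9, 2↦6, 3↦9, 4↦7, 5↦0, 6↦10, 7↦4, 8↦4, 9↦10, 10↦0]  zeros at y ∈ {5, 10}
  x = 2: [0↦1, 1↦7, 2↦10, 3↦10, 4↦7, 5↦1, 6↦3, 7↦2, 8↦9, 9↦2, 10↦3]  zeros at y ∈ ∅
  x = 3: [0↦2, 1↦3, 2↦3, 3↦2, 4↦0, 5↦8, 6↦4, 7↦10, 8↦4, 9↦8, 10↦0]  zeros at y ∈ {4, 10}
  x = 4: [0↦9, 1↦7, 2↦6, 3↦6, 4↦7, 5↦9, 6↦1, 7↦5, 8↦10, 9↦5, 10↦1]  zeros at y ∈ ∅
  x = 5: [0↦10, 1↦7, 2↦7, 3↦10, 4↦5, 5↦3, 6↦4, 7↦8, 8↦4, 9↦3, 10↦5]  zeros at y ∈ ∅
  x = 6: [0↦4, 1↦2, 2↦5, 3↦2, 4↦4, 5↦0, 6↦1, 7↦7, 8↦7, 9↦1, 10↦0]  zeros at y ∈ {5, 10}
  x = 7: [0↦1, 1↦2, 2↦10, 3↦3, 4↦3, 5↦10, 6↦2, 7↦1, 8↦7, 9↦9, 10↦7]  zeros at y ∈ ∅
  x = 8: [0↦0, 1↦6, 2↦10, 3↦1, 4↦1, 5↦10, 6↦6, 7↦0, 8↦3, 9↦4, 10↦3]  zeros at y ∈ {0, 7}
  x = 9: [0↦0, 1↦2, 2↦4, 3↦6, 4↦8, 5↦10, 6↦1, 7↦3, 8↦5, 9↦7, 10↦9]  zeros at y ∈ {0}
  x = 10: [0↦0, 1↦0, 2↦2, 3↦6, 4↦1, 5↦9, 6↦8, 7↦9, 8↦1, 9↦6, 10↦2]  zeros at y ∈ {0, 1}
Collecting zeros: affine points = {(0, 3), (0, 9), (1, 5), (1, 10), (3, 4), (3, 10), (6, 5), (6, 10), (8, 0), (8, 7), (9, 0), (10, 0), (10, 1)}.
Total count |C(F_11)_aff| = 13.


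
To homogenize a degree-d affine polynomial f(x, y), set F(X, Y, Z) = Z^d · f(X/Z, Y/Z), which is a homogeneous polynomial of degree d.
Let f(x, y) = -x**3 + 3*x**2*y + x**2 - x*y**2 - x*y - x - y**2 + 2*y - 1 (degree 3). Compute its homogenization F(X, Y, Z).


F(X, Y, Z) = -X**3 + 3*X**2*Y + X**2*Z - X*Y**2 - X*Y*Z - X*Z**2 - Y**2*Z + 2*Y*Z**2 - Z**3

deg(f) = 3.
Substitute x = X/Z, y = Y/Z into f, then multiply by Z^3.
  monomial -1·x^3·y^0 ↦ -1·X^3·Y^0·Z^0.
  monomial 3·x^2·y^1 ↦ 3·X^2·Y^1·Z^0.
  monomial 1·x^2·y^0 ↦ 1·X^2·Y^0·Z^1.
  monomial -1·x^1·y^2 ↦ -1·X^1·Y^2·Z^0.
  monomial -1·x^1·y^1 ↦ -1·X^1·Y^1·Z^1.
  monomial -1·x^1·y^0 ↦ -1·X^1·Y^0·Z^2.
  monomial -1·x^0·y^2 ↦ -1·X^0·Y^2·Z^1.
  monomial 2·x^0·y^1 ↦ 2·X^0·Y^1·Z^2.
  monomial -1·x^0·y^0 ↦ -1·X^0·Y^0·Z^3.
Collecting: F(X, Y, Z) = -X**3 + 3*X**2*Y + X**2*Z - X*Y**2 - X*Y*Z - X*Z**2 - Y**2*Z + 2*Y*Z**2 - Z**3.


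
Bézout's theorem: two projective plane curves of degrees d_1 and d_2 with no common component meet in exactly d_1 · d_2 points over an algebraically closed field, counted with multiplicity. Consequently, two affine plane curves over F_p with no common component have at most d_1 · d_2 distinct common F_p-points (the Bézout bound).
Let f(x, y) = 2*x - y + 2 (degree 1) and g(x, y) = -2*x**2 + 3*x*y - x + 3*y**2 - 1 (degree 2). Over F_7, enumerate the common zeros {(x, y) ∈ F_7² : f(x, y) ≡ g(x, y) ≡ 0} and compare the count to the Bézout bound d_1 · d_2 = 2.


Common zeros: {(1, 4), (2, 6)}; count = 2; Bézout bound = 2.

deg(f) = 1, deg(g) = 2, so Bézout bound = 2.
Scan x ∈ F_7. For each x, list the y ∈ F_7 with f(x, y) ≡ 0 and those with g(x, y) ≡ 0 (mod 7); the common zeros in that column are the intersection.
  x = 0: f ≡ 0 at y ∈ {2}; g ≡ 0 at y ∈ ∅; common: ∅.
  x = 1: f ≡ 0 at y ∈ {4}; g ≡ 0 at y ∈ {2, 4}; common: {4}.
  x = 2: f ≡ 0 at y ∈ {6}; g ≡ 0 at y ∈ {6}; common: {6}.
  x = 3: f ≡ 0 at y ∈ {1}; g ≡ 0 at y ∈ {5, 6}; common: ∅.
  x = 4: f ≡ 0 at y ∈ {3}; g ≡ 0 at y ∈ {5}; common: ∅.
  x = 5: f ≡ 0 at y ∈ {5}; g ≡ 0 at y ∈ {0, 2}; common: ∅.
  x = 6: f ≡ 0 at y ∈ {0}; g ≡ 0 at y ∈ ∅; common: ∅.
Collecting: common zeros = {(1, 4), (2, 6)}, so the count is 2.
Comparison with the Bézout bound: 2 ≤ 2 = deg(f)·deg(g), as expected for curves with no common component (the bound is attained).


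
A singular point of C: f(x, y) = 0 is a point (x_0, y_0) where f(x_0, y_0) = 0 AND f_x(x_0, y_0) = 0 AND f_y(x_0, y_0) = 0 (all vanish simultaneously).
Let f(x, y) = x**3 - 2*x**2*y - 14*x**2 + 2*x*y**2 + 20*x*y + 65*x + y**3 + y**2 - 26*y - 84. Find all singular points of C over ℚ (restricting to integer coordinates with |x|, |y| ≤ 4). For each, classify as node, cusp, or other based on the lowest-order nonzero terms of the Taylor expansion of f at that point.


Singular points: {(3, -2)}; classification: node.

Compute partial derivatives:
  f_x = 3*x**2 - 4*x*y - 28*x + 2*y**2 + 20*y + 65.
  f_y = -2*x**2 + 4*x*y + 20*x + 3*y**2 + 2*y - 26.
Scan x_0 ∈ {−4, ..., 4}. For each x_0, f_y(x_0, y) is a polynomial in y; find its integer roots y ∈ {−4, ..., 4}, then test f_x and f at those candidates.
  x = -4: f_y(-4, y) = 3*y**2 - 14*y - 138; no integer root y with |y| ≤ 4.
  x = -3: f_y(-3, y) = 3*y**2 - 10*y - 104; no integer root y with |y| ≤ 4.
  x = -2: f_y(-2, y) = 3*y**2 - 6*y - 74; no integer root y with |y| ≤ 4.
  x = -1: f_y(-1, y) = 3*y**2 - 2*y - 48; no integer root y with |y| ≤ 4.
  x = 0: f_y(0, y) = 3*y**2 + 2*y - 26; no integer root y with |y| ≤ 4.
  x = 1: f_y(1, y) = 3*y**2 + 6*y - 8; no integer root y with |y| ≤ 4.
  x = 2: f_y(2, y) = 3*y**2 + 10*y + 6; no integer root y with |y| ≤ 4.
  x = 3: f_y(3, y) = 3*y**2 + 14*y + 16; vanishes at y ∈ {-2}. (3, -2): f_x = 0, f = 0 — SINGULAR.
  x = 4: f_y(4, y) = 3*y**2 + 18*y + 22; no integer root y with |y| ≤ 4.
Only singular point on the grid: (3, -2).
Classify: substitute x = 3 + u, y = -2 + v and expand: f = u**3 - 2*u**2*v - u**2 + 2*u*v**2 + v**3 + v**2.
No constant or linear terms (consistent with a singular point). Quadratic part: -u**2 + v**2. Cubic part: u**3 - 2*u**2*v + 2*u*v**2 + v**3.
The quadratic part v**2 - u**2 = (v − u)(v + u) splits into two distinct linear factors, so there are two distinct tangent lines y − -2 = ±(x − 3) — this is a node (ordinary double point).
Classification: node.


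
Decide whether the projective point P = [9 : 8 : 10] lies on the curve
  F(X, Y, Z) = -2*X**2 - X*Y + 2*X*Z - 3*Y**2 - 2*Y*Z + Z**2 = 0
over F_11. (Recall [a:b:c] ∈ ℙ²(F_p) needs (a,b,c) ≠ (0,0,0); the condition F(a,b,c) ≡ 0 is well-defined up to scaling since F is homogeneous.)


F(9,8,10) ≡ 2 (mod 11); P is NOT on the curve.

Evaluate F(9, 8, 10) term-by-term (mod 11).
  -2*X**2 ↦ -2·81·1·1 = -162
  -X*Y ↦ -1·9·8·1 = -72
  2*X*Z ↦ 2·9·1·10 = 180
  -3*Y**2 ↦ -3·1·64·1 = -192
  -2*Y*Z ↦ -2·1·8·10 = -160
  Z**2 ↦ 1·1·1·100 = 100
Sum: F(9, 8, 10) = (-162) + (-72) + (180) + (-192) + (-160) + (100) = -306.
Reducing mod 11: -306 ≡ 2 (mod 11).
Since F(a, b, c) ≡ 2 ≠ 0 (mod 11), P does NOT lie on the curve.


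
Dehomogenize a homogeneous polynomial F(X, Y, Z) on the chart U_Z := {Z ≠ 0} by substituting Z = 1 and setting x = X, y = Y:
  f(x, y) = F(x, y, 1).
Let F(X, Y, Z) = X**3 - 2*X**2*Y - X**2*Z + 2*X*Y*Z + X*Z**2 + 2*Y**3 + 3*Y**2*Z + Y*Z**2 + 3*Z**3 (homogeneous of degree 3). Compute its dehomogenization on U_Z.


f(x, y) = x**3 - 2*x**2*y - x**2 + 2*x*y + x + 2*y**3 + 3*y**2 + y + 3

On U_Z we set Z = 1. Each monomial c·X^i·Y^j·Z^k in F becomes c·x^i·y^j·1^k = c·x^i·y^j.
Substituting Z = 1: F(X, Y, 1) = x**3 - 2*x**2*y - x**2 + 2*x*y + x + 2*y**3 + 3*y**2 + y + 3.
Note: deg(f) ≤ deg(F) = 3; strict inequality happens when F is divisible by Z (lost terms).


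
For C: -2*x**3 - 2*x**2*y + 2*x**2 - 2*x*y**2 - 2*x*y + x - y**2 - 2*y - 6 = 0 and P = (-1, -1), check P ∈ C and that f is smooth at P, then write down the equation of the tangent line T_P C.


Tangent line at P: -13*x - 4*y - 17 = 0.

Step 1: f(-1, -1) = 0, so P lies on C.
Step 2: partial derivatives
  f_x(x, y) = -6*x**2 - 4*x*y + 4*x - 2*y**2 - 2*y + 1, f_y(x, y) = -2*x**2 - 4*x*y - 2*x - 2*y - 2.
  f_x(P) = -13, f_y(P) = -4 (gradient nonzero, so P is smooth).
Step 3: tangent line at P: -13·(x − -1) + -4·(y − -1) = 0.
Expanding: -13*x - 4*y - 17 = 0.


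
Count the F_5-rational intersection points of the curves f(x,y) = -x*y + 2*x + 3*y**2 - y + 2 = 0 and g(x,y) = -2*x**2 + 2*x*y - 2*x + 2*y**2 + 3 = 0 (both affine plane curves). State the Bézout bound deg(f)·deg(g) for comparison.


Common zeros: {(3, 4)}; count = 1; Bézout bound = 4.

deg(f) = 2, deg(g) = 2, so Bézout bound = 4.
Scan x ∈ F_5. For each x, list the y ∈ F_5 with f(x, y) ≡ 0 and those with g(x, y) ≡ 0 (mod 5); the common zeros in that column are the intersection.
  x = 0: f ≡ 0 at y ∈ ∅; g ≡ 0 at y ∈ {1, 4}; common: ∅.
  x = 1: f ≡ 0 at y ∈ {1, 3}; g ≡ 0 at y ∈ ∅; common: ∅.
  x = 2: f ≡ 0 at y ∈ ∅; g ≡ 0 at y ∈ ∅; common: ∅.
  x = 3: f ≡ 0 at y ∈ {4}; g ≡ 0 at y ∈ {3, 4}; common: {4}.
  x = 4: f ≡ 0 at y ∈ {0}; g ≡ 0 at y ∈ {3}; common: ∅.
Collecting: common zeros = {(3, 4)}, so the count is 1.
Comparison with the Bézout bound: 1 ≤ 4 = deg(f)·deg(g), as expected for curves with no common component (the affine F_5-count falls short of the bound because intersections may lie at infinity, over extension fields, or carry multiplicity).


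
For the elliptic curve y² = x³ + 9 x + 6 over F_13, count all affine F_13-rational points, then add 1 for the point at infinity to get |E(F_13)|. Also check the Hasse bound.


Affine points = {(1, 4), (1, 9), (6, 4), (6, 9), (7, 3), (7, 10), (9, 6), (9, 7), (10, 2), (10, 11), (12, 3), (12, 10)}; affine count = 12; |E(F_13)| = 13.

Discriminant check: Δ ∝ 4a³ + 27b² = 4·9³ + 27·6² = 4·729 + 27·36 ≡ 1 (mod 13). Nonzero ⇒ E is nonsingular.
For each x ∈ F_13, compute rhs = x³ + 9·x + 6 mod 13, then count y ∈ F_13 with y² ≡ rhs.
  x = 0: rhs = 6, matching y values: none (0 points).
  x = 1: rhs = 3, matching y values: 4, 9 (2 points).
  x = 2: rhs = 6, matching y values: none (0 points).
  x = 3: rhs = 8, matching y values: none (0 points).
  x = 4: rhs = 2, matching y values: none (0 points).
  x = 5: rhs = 7, matching y values: none (0 points).
  x = 6: rhs = 3, matching y values: 4, 9 (2 points).
  x = 7: rhs = 9, matching y values: 3, 10 (2 points).
  x = 8: rhs = 5, matching y values: none (0 points).
  x = 9: rhs = 10, matching y values: 6, 7 (2 points).
  x = 10: rhs = 4, matching y values: 2, 11 (2 points).
  x = 11: rhs = 6, matching y values: none (0 points).
  x = 12: rhs = 9, matching y values: 3, 10 (2 points).
Total affine count: 12.
Full point count |E(F_13)| = 12 + 1 = 13.
Hasse bound: |13 − (13+1)| = |-1| = 1 ≤ 2√13 ≈ 7.2111 ✓.


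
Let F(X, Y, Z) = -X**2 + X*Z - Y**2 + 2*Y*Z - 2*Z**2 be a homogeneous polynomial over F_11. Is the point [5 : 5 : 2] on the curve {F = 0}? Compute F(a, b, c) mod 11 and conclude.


F(5,5,2) ≡ 5 (mod 11); P is NOT on the curve.

Evaluate F(5, 5, 2) term-by-term (mod 11).
  -X**2 ↦ -1·25·1·1 = -25
  X*Z ↦ 1·5·1·2 = 10
  -Y**2 ↦ -1·1·25·1 = -25
  2*Y*Z ↦ 2·1·5·2 = 20
  -2*Z**2 ↦ -2·1·1·4 = -8
Sum: F(5, 5, 2) = (-25) + (10) + (-25) + (20) + (-8) = -28.
Reducing mod 11: -28 ≡ 5 (mod 11).
Since F(a, b, c) ≡ 5 ≠ 0 (mod 11), P does NOT lie on the curve.


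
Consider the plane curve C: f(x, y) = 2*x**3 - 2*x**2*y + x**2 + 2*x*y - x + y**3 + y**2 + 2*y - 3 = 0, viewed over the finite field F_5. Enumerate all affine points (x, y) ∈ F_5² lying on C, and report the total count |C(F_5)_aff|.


Affine F_5-points: {(0, 4), (1, 2), (2, 0), (2, 1), (2, 3), (4, 2)}; count = 6.

For each of the 25 pairs (x, y) ∈ F_5², evaluate f(x, y) mod 5. Record the zeros.
  x = 0: [0↦2, 1↦1, 2↦3, 3↦4, 4↦0]  zeros at y ∈ {4}
  x = 1: [0↦4, 1↦3, 2↦0, 3↦1, 4↦2]  zeros at y ∈ {2}
  x = 2: [0↦0, 1↦0, 2↦3, 3↦0, 4↦2]  zeros at y ∈ {0, 1, 3}
  x = 3: [0↦2, 1↦4, 2↦4, 3↦3, 4↦2]  zeros at y ∈ ∅
  x = 4: [0↦2, 1↦2, 2↦0, 3↦2, 4↦4]  zeros at y ∈ {2}
Collecting zeros: affine points = {(0, 4), (1, 2), (2, 0), (2, 1), (2, 3), (4, 2)}.
Total count |C(F_5)_aff| = 6.


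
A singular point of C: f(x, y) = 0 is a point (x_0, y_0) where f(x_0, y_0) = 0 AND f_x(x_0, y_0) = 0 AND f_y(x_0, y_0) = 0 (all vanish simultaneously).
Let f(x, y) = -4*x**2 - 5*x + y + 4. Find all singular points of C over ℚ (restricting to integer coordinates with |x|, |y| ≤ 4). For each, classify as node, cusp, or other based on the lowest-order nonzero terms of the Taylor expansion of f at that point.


No singular points in the scanned grid; C is smooth there.

Compute partial derivatives:
  f_x = -8*x - 5.
  f_y = 1.
f_y = 1 is a nonzero constant, so f_y never vanishes: no point (x, y) can satisfy f = f_x = f_y = 0. In particular no (x, y) ∈ {−4, ..., 4}² is singular; the curve is smooth.


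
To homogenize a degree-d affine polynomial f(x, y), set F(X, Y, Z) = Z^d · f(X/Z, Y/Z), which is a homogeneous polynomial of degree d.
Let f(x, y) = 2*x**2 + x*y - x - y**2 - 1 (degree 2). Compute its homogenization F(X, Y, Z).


F(X, Y, Z) = 2*X**2 + X*Y - X*Z - Y**2 - Z**2

deg(f) = 2.
Substitute x = X/Z, y = Y/Z into f, then multiply by Z^2.
  monomial 2·x^2·y^0 ↦ 2·X^2·Y^0·Z^0.
  monomial 1·x^1·y^1 ↦ 1·X^1·Y^1·Z^0.
  monomial -1·x^1·y^0 ↦ -1·X^1·Y^0·Z^1.
  monomial -1·x^0·y^2 ↦ -1·X^0·Y^2·Z^0.
  monomial -1·x^0·y^0 ↦ -1·X^0·Y^0·Z^2.
Collecting: F(X, Y, Z) = 2*X**2 + X*Y - X*Z - Y**2 - Z**2.


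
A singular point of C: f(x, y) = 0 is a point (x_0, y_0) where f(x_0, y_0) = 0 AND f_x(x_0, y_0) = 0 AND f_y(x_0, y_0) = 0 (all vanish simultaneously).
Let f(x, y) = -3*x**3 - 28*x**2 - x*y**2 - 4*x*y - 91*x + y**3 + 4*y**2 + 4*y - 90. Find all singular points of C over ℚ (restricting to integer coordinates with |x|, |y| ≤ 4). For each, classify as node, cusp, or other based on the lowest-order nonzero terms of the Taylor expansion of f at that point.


Singular points: {(-3, -2)}; classification: node.

Compute partial derivatives:
  f_x = -9*x**2 - 56*x - y**2 - 4*y - 91.
  f_y = -2*x*y - 4*x + 3*y**2 + 8*y + 4.
Scan x_0 ∈ {−4, ..., 4}. For each x_0, f_y(x_0, y) is a polynomial in y; find its integer roots y ∈ {−4, ..., 4}, then test f_x and f at those candidates.
  x = -4: f_y(-4, y) = 3*y**2 + 16*y + 20; vanishes at y ∈ {-2}. (-4, -2): f_x = -7 ≠ 0.
  x = -3: f_y(-3, y) = 3*y**2 + 14*y + 16; vanishes at y ∈ {-2}. (-3, -2): f_x = 0, f = 0 — SINGULAR.
  x = -2: f_y(-2, y) = 3*y**2 + 12*y + 12; vanishes at y ∈ {-2}. (-2, -2): f_x = -11 ≠ 0.
  x = -1: f_y(-1, y) = 3*y**2 + 10*y + 8; vanishes at y ∈ {-2}. (-1, -2): f_x = -40 ≠ 0.
  x = 0: f_y(0, y) = 3*y**2 + 8*y + 4; vanishes at y ∈ {-2}. (0, -2): f_x = -87 ≠ 0.
  x = 1: f_y(1, y) = 3*y**2 + 6*y; vanishes at y ∈ {-2, 0}. (1, -2): f_x = -152 ≠ 0; (1, 0): f_x = -156 ≠ 0.
  x = 2: f_y(2, y) = 3*y**2 + 4*y - 4; vanishes at y ∈ {-2}. (2, -2): f_x = -235 ≠ 0.
  x = 3: f_y(3, y) = 3*y**2 + 2*y - 8; vanishes at y ∈ {-2}. (3, -2): f_x = -336 ≠ 0.
  x = 4: f_y(4, y) = 3*y**2 - 12; vanishes at y ∈ {-2, 2}. (4, -2): f_x = -455 ≠ 0; (4, 2): f_x = -471 ≠ 0.
Only singular point on the grid: (-3, -2).
Classify: substitute x = -3 + u, y = -2 + v and expand: f = -3*u**3 - u**2 - u*v**2 + v**3 + v**2.
No constant or linear terms (consistent with a singular point). Quadratic part: -u**2 + v**2. Cubic part: -3*u**3 - u*v**2 + v**3.
The quadratic part v**2 - u**2 = (v − u)(v + u) splits into two distinct linear factors, so there are two distinct tangent lines y − -2 = ±(x − -3) — this is a node (ordinary double point).
Classification: node.
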